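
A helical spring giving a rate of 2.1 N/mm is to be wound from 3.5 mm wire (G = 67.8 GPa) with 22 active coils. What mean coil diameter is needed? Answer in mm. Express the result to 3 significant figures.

D = (Gd⁴/(8N_a·k))^(1/3) = (67.8×10³·3.5⁴/(8·22·2.1))^(1/3)
  = (27527.7)^(1/3) = 30.1942 mm

30.2 mm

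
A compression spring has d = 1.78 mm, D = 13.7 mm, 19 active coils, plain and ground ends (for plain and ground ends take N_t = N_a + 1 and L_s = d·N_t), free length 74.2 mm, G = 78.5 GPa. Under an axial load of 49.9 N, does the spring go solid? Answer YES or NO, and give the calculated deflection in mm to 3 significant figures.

k = Gd⁴/(8D³N_a) = (78.5×10³)(1.78⁴)/(8·13.7³·19) = 2.0162 N/mm
N_t = 20; L_s = 1.78·20 = 35.6 mm; δ_solid = L₀ − L_s = 74.2 − 35.6 = 38.6 mm
δ = F/k = 49.9/2.0162 = 24.749 mm
δ < δ_solid → spring does not go solid

NO, δ = 24.7 mm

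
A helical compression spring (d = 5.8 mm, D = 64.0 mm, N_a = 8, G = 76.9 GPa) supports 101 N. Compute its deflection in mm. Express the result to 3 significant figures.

19.5 mm

k = Gd⁴/(8D³N_a) = (76.9×10³)(5.8⁴)/(8·64.0³·8) = 5.187 N/mm
δ = F/k = 101 / 5.187 = 19.472 mm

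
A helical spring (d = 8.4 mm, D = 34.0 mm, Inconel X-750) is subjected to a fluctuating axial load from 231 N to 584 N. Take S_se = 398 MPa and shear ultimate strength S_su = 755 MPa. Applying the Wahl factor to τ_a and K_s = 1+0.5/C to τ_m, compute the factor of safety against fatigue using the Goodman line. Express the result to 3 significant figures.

5.58

C = D/d = 34.0/8.4 = 4.0476; K_W = (4C−1)/(4C−4)+0.615/C = 1.3980; K_s = 1+0.5/C = 1.1235
F_a = (F_max−F_min)/2 = 176.5 N; F_m = (F_max+F_min)/2 = 407.5 N
τ_a = K_W·8F_aD/(πd³) = 1.3980 × 25.783 = 36.045 MPa
τ_m = K_s·8F_mD/(πd³) = 1.1235 × 59.526 = 66.88 MPa
Goodman: 1/n_f = τ_a/S_se + τ_m/S_su = 36.045/398 + 66.88/755 = 0.09057 + 0.08858 = 0.17915
n_f = 1/0.17915 = 5.582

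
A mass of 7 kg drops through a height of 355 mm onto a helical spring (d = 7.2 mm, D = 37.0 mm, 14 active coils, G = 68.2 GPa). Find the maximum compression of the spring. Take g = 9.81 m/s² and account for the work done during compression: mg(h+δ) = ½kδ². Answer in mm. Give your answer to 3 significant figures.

k = Gd⁴/(8D³N_a) = (68.2×10³)(7.2⁴)/(8·37.0³·14) = 32.307 N/mm
W = mg = 7 × 9.81 = 68.67 N
½kδ² − Wδ − Wh = 0 → δ = (W + √(W² + 2kWh))/k
δ = (68.67 + √(4715.6 + 1.57513e+06))/32.307 = (68.67 + 1256.9)/32.307 = 41.032 mm

41.0 mm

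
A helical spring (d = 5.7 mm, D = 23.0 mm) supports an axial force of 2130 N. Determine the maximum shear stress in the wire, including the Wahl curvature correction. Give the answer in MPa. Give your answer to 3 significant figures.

Spring index C = D/d = 23.0/5.7 = 4.0351
K_W = (4C−1)/(4C−4) + 0.615/C = 15.140/12.140 + 0.1524 = 1.3995
τ₀ = 8FD/(πd³) = 8·2130·23.0/(π·5.7³) = 391920/581.8 = 673.63 MPa
τ_max = K·τ₀ = 1.3995 × 673.63 = 942.76 MPa

943 MPa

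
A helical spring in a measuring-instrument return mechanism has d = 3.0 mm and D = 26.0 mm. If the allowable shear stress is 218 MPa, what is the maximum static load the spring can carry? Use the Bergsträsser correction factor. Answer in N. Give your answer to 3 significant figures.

C = D/d = 26.0/3.0 = 8.6667
K_B = (4C+2)/(4C−3) = 36.667/31.667 = 1.1579
τ_max = K·8FD/(πd³) → F_max = τ_allow·πd³/(8DK)
F_max = 218·π·3.0³/(8·26.0·1.1579) = 18491/240.84 = 76.778 N

76.8 N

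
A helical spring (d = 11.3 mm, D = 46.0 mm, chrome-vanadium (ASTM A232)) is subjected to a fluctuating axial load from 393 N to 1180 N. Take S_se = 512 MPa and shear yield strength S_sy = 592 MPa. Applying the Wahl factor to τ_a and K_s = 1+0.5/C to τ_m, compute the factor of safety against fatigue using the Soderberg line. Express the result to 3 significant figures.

C = D/d = 46.0/11.3 = 4.0708; K_W = (4C−1)/(4C−4)+0.615/C = 1.3953; K_s = 1+0.5/C = 1.1228
F_a = (F_max−F_min)/2 = 393.5 N; F_m = (F_max+F_min)/2 = 786.5 N
τ_a = K_W·8F_aD/(πd³) = 1.3953 × 31.945 = 44.574 MPa
τ_m = K_s·8F_mD/(πd³) = 1.1228 × 63.85 = 71.693 MPa
Soderberg: 1/n_f = τ_a/S_se + τ_m/S_sy = 44.574/512 + 71.693/592 = 0.08706 + 0.12110 = 0.20816
n_f = 1/0.20816 = 4.804

4.80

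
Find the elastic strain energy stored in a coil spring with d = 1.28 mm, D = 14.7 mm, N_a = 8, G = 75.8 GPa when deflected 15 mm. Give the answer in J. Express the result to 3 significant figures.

k = Gd⁴/(8D³N_a) = (75.8×10³)(1.28⁴)/(8·14.7³·8) = 1.0009 N/mm
U = ½kδ² = 0.5 × 1.0009 × 15² = 112.6 N·mm = 0.1126 J

0.113 J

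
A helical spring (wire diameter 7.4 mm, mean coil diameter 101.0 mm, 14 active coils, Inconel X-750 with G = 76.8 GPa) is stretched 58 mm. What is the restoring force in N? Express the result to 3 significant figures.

k = Gd⁴/(8D³N_a) = (76.8×10³)(7.4⁴)/(8·101.0³·14) = 1.9957 N/mm
F = k·δ = 1.9957 × 58 = 115.75 N

116 N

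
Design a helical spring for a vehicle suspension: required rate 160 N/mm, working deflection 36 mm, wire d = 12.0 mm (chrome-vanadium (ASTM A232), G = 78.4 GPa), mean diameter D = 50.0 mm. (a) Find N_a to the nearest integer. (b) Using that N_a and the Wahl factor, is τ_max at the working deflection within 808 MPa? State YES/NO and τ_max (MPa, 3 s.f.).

N_a = Gd⁴/(8D³k) = (78.4×10³)(12.0⁴)/(8·50.0³·160) = 10.16 → N_a = 10
Actual rate k = Gd⁴/(8D³·10) = 162.57 N/mm
Working load F = kδ = 162.57·36 = 5852.5 N
C = 50.0/12.0 = 4.1667; K_W = (4C−1)/(4C−4)+0.615/C = 1.3844
τ_max = K_W·8FD/(πd³) = 1.3844·431.23 = 597.01 MPa
τ_max ≤ 808 MPa → acceptable

(a) 10 coils; (b) YES, τ_max = 597 MPa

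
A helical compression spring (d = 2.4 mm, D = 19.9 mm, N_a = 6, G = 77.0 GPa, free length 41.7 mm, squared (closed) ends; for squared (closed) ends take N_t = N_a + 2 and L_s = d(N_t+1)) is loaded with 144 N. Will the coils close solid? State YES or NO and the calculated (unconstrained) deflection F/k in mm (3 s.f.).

k = Gd⁴/(8D³N_a) = (77.0×10³)(2.4⁴)/(8·19.9³·6) = 6.7536 N/mm
N_t = 8; L_s = 2.4·9 = 21.6 mm; δ_solid = L₀ − L_s = 41.7 − 21.6 = 20.1 mm
δ = F/k = 144/6.7536 = 21.322 mm
δ ≥ δ_solid → spring goes solid

YES, δ = 21.3 mm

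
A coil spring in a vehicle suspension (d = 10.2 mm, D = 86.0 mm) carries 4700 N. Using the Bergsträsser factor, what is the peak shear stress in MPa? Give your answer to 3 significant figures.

Spring index C = D/d = 86.0/10.2 = 8.4314
K_B = (4C+2)/(4C−3) = 35.725/30.725 = 1.1627
τ₀ = 8FD/(πd³) = 8·4700·86.0/(π·10.2³) = 3.2336e+06/3333.9 = 969.92 MPa
τ_max = K·τ₀ = 1.1627 × 969.92 = 1127.8 MPa

1130 MPa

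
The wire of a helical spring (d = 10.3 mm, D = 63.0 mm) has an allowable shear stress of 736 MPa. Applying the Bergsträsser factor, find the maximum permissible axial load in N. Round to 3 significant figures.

4070 N

C = D/d = 63.0/10.3 = 6.1165
K_B = (4C+2)/(4C−3) = 26.466/21.466 = 1.2329
τ_max = K·8FD/(πd³) → F_max = τ_allow·πd³/(8DK)
F_max = 736·π·10.3³/(8·63.0·1.2329) = 2.5266e+06/621.39 = 4066 N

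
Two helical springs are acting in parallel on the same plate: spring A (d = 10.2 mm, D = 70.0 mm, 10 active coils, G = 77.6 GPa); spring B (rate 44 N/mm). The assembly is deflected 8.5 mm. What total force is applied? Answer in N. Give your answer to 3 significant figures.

634 N

k_A = Gd⁴/(8D³N_a) = (77.6×10³)(10.2⁴)/(8·70.0³·10) = 30.611 N/mm
Parallel: k_eq = 30.611 + 44 = 74.611 N/mm
F = k_eq·δ = 74.611·8.5 = 634.19 N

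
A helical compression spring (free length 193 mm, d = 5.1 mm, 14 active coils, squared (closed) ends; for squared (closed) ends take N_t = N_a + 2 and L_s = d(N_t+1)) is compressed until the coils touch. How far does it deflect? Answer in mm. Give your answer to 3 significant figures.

N_t = 16; L_s = 5.1·17 = 86.7 mm
δ_solid = L₀ − L_s = 193 − 86.7 = 106.3 mm

106 mm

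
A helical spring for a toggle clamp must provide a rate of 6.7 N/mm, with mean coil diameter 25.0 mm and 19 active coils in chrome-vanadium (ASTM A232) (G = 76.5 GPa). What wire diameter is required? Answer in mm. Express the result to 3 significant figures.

d = (8D³N_a·k / G)^(1/4) = (8·25.0³·19·6.7 / (76.5×10³))^0.25
  = (208.01)^0.25 = 3.7977 mm

3.80 mm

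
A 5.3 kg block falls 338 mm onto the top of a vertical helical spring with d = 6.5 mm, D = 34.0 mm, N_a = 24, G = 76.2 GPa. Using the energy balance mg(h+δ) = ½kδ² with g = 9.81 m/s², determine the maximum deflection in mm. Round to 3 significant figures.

k = Gd⁴/(8D³N_a) = (76.2×10³)(6.5⁴)/(8·34.0³·24) = 18.025 N/mm
W = mg = 5.3 × 9.81 = 51.993 N
½kδ² − Wδ − Wh = 0 → δ = (W + √(W² + 2kWh))/k
δ = (51.993 + √(2703.3 + 633522))/18.025 = (51.993 + 797.64)/18.025 = 47.137 mm

47.1 mm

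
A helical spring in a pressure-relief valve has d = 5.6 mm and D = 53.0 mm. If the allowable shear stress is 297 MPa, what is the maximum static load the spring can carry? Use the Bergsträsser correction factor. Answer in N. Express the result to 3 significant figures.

C = D/d = 53.0/5.6 = 9.4643
K_B = (4C+2)/(4C−3) = 39.857/34.857 = 1.1434
τ_max = K·8FD/(πd³) → F_max = τ_allow·πd³/(8DK)
F_max = 297·π·5.6³/(8·53.0·1.1434) = 1.6386e+05/484.82 = 337.98 N

338 N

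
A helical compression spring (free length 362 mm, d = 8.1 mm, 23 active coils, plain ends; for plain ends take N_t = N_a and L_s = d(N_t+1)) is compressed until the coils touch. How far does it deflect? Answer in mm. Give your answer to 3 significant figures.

168 mm

N_t = 23; L_s = 8.1·24 = 194.4 mm
δ_solid = L₀ − L_s = 362 − 194.4 = 167.6 mm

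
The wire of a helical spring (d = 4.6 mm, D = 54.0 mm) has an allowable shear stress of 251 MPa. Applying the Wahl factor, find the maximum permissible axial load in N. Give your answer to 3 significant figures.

158 N

C = D/d = 54.0/4.6 = 11.7391
K_W = (4C−1)/(4C−4) + 0.615/C = 45.957/42.957 + 0.0524 = 1.1222
τ_max = K·8FD/(πd³) → F_max = τ_allow·πd³/(8DK)
F_max = 251·π·4.6³/(8·54.0·1.1222) = 76753/484.8 = 158.32 N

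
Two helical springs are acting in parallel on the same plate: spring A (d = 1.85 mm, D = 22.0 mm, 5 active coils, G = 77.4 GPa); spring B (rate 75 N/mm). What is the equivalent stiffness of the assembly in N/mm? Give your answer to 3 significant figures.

77.1 N/mm

k_A = Gd⁴/(8D³N_a) = (77.4×10³)(1.85⁴)/(8·22.0³·5) = 2.1286 N/mm
Parallel: k_eq = 2.1286 + 75 = 77.129 N/mm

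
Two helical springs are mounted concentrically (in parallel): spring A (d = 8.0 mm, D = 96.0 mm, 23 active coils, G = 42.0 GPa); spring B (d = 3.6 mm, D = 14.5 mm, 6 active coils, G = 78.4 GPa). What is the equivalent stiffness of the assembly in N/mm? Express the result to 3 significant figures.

91.0 N/mm

k_A = Gd⁴/(8D³N_a) = (42.0×10³)(8.0⁴)/(8·96.0³·23) = 1.0568 N/mm
k_B = Gd⁴/(8D³N_a) = (78.4×10³)(3.6⁴)/(8·14.5³·6) = 89.987 N/mm
Parallel: k_eq = 1.0568 + 89.987 = 91.044 N/mm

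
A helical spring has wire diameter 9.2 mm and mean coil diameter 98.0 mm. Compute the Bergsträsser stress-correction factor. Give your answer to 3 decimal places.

1.126

C = D/d = 98.0/9.2 = 10.6522
K_B = (4C+2)/(4C−3) = 44.609/39.609 = 1.1262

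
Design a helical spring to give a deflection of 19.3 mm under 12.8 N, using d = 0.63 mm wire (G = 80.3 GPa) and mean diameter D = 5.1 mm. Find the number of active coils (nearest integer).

Required rate k = F/δ = 12.8/19.3 = 0.66321 N/mm
N_a = Gd⁴/(8D³k) = (80.3×10³ × 0.63⁴)/(8 × 5.1³ × 0.66321)
    = 12649.6 / 703.806 = 17.97 → 18 coils

18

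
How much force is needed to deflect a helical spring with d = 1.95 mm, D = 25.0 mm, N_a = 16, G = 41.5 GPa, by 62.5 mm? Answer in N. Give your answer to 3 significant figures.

k = Gd⁴/(8D³N_a) = (41.5×10³)(1.95⁴)/(8·25.0³·16) = 0.30002 N/mm
F = k·δ = 0.30002 × 62.5 = 18.752 N

18.8 N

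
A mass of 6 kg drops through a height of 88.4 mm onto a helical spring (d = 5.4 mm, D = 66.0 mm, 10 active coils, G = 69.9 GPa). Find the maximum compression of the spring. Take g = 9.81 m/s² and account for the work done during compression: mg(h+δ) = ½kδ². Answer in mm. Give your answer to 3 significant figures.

90.2 mm

k = Gd⁴/(8D³N_a) = (69.9×10³)(5.4⁴)/(8·66.0³·10) = 2.5842 N/mm
W = mg = 6 × 9.81 = 58.86 N
½kδ² − Wδ − Wh = 0 → δ = (W + √(W² + 2kWh))/k
δ = (58.86 + √(3464.5 + 26892.6))/2.5842 = (58.86 + 174.23)/2.5842 = 90.198 mm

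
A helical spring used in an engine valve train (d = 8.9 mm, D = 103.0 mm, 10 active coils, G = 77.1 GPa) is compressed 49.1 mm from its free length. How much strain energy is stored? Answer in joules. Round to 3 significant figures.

k = Gd⁴/(8D³N_a) = (77.1×10³)(8.9⁴)/(8·103.0³·10) = 5.5337 N/mm
U = ½kδ² = 0.5 × 5.5337 × 49.1² = 6670.3 N·mm = 6.6703 J

6.67 J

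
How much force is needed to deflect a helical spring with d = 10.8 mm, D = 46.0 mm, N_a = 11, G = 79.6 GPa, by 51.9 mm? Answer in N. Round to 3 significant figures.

6560 N

k = Gd⁴/(8D³N_a) = (79.6×10³)(10.8⁴)/(8·46.0³·11) = 126.43 N/mm
F = k·δ = 126.43 × 51.9 = 6561.7 N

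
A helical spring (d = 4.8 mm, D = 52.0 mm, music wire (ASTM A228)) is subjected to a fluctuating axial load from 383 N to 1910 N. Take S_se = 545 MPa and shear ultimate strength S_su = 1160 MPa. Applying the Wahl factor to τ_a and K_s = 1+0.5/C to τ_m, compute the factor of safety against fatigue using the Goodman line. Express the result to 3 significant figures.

C = D/d = 52.0/4.8 = 10.8333; K_W = (4C−1)/(4C−4)+0.615/C = 1.1330; K_s = 1+0.5/C = 1.0462
F_a = (F_max−F_min)/2 = 763.5 N; F_m = (F_max+F_min)/2 = 1146.5 N
τ_a = K_W·8F_aD/(πd³) = 1.1330 × 914.17 = 1035.8 MPa
τ_m = K_s·8F_mD/(πd³) = 1.0462 × 1372.8 = 1436.1 MPa
Goodman: 1/n_f = τ_a/S_se + τ_m/S_su = 1035.8/545 + 1436.1/1160 = 1.90054 + 1.23803 = 3.1386
n_f = 1/3.1386 = 0.3186

0.319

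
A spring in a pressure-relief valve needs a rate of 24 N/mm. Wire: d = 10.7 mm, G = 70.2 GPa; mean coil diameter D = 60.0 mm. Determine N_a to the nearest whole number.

N_a = Gd⁴/(8D³k) = (70.2×10³ × 10.7⁴)/(8 × 60.0³ × 24)
    = 9.20179e+08 / 4.1472e+07 = 22.19 → 22 coils

22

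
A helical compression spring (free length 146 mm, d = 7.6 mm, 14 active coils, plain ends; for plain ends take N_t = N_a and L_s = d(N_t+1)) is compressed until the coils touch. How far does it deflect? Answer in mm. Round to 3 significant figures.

N_t = 14; L_s = 7.6·15 = 114 mm
δ_solid = L₀ − L_s = 146 − 114 = 32 mm

32.0 mm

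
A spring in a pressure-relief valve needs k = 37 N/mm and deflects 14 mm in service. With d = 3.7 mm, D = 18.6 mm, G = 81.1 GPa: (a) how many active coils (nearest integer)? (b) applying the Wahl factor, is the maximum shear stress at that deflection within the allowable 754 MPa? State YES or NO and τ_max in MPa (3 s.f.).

(a) 8 coils; (b) YES, τ_max = 632 MPa

N_a = Gd⁴/(8D³k) = (81.1×10³)(3.7⁴)/(8·18.6³·37) = 7.98 → N_a = 8
Actual rate k = Gd⁴/(8D³·8) = 36.907 N/mm
Working load F = kδ = 36.907·14 = 516.7 N
C = 18.6/3.7 = 5.0270; K_W = (4C−1)/(4C−4)+0.615/C = 1.3086
τ_max = K_W·8FD/(πd³) = 1.3086·483.15 = 632.24 MPa
τ_max ≤ 754 MPa → acceptable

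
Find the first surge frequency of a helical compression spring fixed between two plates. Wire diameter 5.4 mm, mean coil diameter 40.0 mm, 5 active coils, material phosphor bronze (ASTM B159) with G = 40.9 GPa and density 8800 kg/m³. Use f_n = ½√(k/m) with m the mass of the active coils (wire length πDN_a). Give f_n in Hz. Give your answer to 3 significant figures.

164 Hz

k = Gd⁴/(8D³N_a) = (40.9×10³)(5.4⁴)/(8·40.0³·5) = 13.585 N/mm = 13585 N/m
Wire length L = πDN_a = π·40.0·5 = 628.32 mm
m = ρ·(πd²/4)·L = 8800 × 22.902×10⁻⁶ m² × 0.62832 m = 0.12663 kg
f_n = ½√(k/m) = 0.5·√(13585/0.12663) = 0.5·√(1.0728e+05) = 163.77 Hz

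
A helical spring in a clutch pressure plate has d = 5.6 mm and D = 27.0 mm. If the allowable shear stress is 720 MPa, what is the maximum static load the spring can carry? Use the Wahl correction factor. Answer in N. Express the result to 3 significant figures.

1390 N

C = D/d = 27.0/5.6 = 4.8214
K_W = (4C−1)/(4C−4) + 0.615/C = 18.286/15.286 + 0.1276 = 1.3238
τ_max = K·8FD/(πd³) → F_max = τ_allow·πd³/(8DK)
F_max = 720·π·5.6³/(8·27.0·1.3238) = 3.9723e+05/285.94 = 1389.2 N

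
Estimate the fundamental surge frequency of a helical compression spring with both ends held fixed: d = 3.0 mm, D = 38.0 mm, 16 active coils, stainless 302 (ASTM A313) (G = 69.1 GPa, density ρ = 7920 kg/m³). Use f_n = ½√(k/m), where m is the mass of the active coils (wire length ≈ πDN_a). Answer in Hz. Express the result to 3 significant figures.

k = Gd⁴/(8D³N_a) = (69.1×10³)(3.0⁴)/(8·38.0³·16) = 0.7969 N/mm = 796.9 N/m
Wire length L = πDN_a = π·38.0·16 = 1910.1 mm
m = ρ·(πd²/4)·L = 7920 × 7.0686×10⁻⁶ m² × 1.9101 m = 0.10693 kg
f_n = ½√(k/m) = 0.5·√(796.9/0.10693) = 0.5·√(7452.3) = 43.163 Hz

43.2 Hz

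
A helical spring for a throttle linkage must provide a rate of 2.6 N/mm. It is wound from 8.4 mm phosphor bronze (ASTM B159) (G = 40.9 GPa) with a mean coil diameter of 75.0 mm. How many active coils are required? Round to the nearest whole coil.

N_a = Gd⁴/(8D³k) = (40.9×10³ × 8.4⁴)/(8 × 75.0³ × 2.6)
    = 2.03629e+08 / 8.775e+06 = 23.21 → 23 coils

23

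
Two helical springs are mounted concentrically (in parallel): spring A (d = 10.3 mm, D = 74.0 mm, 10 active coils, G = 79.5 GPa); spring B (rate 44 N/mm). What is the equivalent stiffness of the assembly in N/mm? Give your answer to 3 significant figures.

k_A = Gd⁴/(8D³N_a) = (79.5×10³)(10.3⁴)/(8·74.0³·10) = 27.601 N/mm
Parallel: k_eq = 27.601 + 44 = 71.601 N/mm

71.6 N/mm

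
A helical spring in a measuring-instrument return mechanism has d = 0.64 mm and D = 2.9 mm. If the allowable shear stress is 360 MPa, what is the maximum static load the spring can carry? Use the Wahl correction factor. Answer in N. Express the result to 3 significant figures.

9.48 N

C = D/d = 2.9/0.64 = 4.5312
K_W = (4C−1)/(4C−4) + 0.615/C = 17.125/14.125 + 0.1357 = 1.3481
τ_max = K·8FD/(πd³) → F_max = τ_allow·πd³/(8DK)
F_max = 360·π·0.64³/(8·2.9·1.3481) = 296.48/31.276 = 9.4793 N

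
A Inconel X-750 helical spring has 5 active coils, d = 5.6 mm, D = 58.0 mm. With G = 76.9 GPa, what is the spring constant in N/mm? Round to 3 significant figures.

k = Gd⁴/(8D³N_a) = (76.9×10³ × 5.6⁴) / (8 × 58.0³ × 5)
  = 7.56273e+07 / 7.80448e+06 = 9.6902 N/mm

9.69 N/mm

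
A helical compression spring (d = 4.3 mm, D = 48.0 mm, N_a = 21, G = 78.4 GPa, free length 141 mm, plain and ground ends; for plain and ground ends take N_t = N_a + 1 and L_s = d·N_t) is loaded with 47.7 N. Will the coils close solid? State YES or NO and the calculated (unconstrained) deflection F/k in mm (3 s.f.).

k = Gd⁴/(8D³N_a) = (78.4×10³)(4.3⁴)/(8·48.0³·21) = 1.4426 N/mm
N_t = 22; L_s = 4.3·22 = 94.6 mm; δ_solid = L₀ − L_s = 141 − 94.6 = 46.4 mm
δ = F/k = 47.7/1.4426 = 33.064 mm
δ < δ_solid → spring does not go solid

NO, δ = 33.1 mm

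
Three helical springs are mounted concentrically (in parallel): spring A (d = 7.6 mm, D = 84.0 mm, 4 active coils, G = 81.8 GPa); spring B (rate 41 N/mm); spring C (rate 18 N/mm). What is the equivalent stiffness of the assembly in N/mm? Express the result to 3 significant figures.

k_A = Gd⁴/(8D³N_a) = (81.8×10³)(7.6⁴)/(8·84.0³·4) = 14.389 N/mm
Parallel: k_eq = 14.389 + 41 + 18 = 73.389 N/mm

73.4 N/mm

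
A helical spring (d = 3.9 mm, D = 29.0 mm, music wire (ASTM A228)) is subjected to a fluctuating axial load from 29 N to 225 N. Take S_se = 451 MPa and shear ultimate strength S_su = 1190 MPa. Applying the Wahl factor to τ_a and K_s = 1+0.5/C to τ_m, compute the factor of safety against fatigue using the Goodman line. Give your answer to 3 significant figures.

C = D/d = 29.0/3.9 = 7.4359; K_W = (4C−1)/(4C−4)+0.615/C = 1.1992; K_s = 1+0.5/C = 1.0672
F_a = (F_max−F_min)/2 = 98 N; F_m = (F_max+F_min)/2 = 127 N
τ_a = K_W·8F_aD/(πd³) = 1.1992 × 122 = 146.31 MPa
τ_m = K_s·8F_mD/(πd³) = 1.0672 × 158.11 = 168.74 MPa
Goodman: 1/n_f = τ_a/S_se + τ_m/S_su = 146.31/451 + 168.74/1190 = 0.32441 + 0.14180 = 0.46621
n_f = 1/0.46621 = 2.145

2.14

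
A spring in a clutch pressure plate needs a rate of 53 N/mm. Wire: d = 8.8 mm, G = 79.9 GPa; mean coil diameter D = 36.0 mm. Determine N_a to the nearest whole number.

N_a = Gd⁴/(8D³k) = (79.9×10³ × 8.8⁴)/(8 × 36.0³ × 53)
    = 4.79157e+08 / 1.97821e+07 = 24.22 → 24 coils

24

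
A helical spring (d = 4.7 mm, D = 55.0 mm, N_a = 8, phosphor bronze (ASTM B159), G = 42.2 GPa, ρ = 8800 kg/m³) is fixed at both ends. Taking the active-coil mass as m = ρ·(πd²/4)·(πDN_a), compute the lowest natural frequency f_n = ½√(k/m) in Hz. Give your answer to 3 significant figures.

47.9 Hz

k = Gd⁴/(8D³N_a) = (42.2×10³)(4.7⁴)/(8·55.0³·8) = 1.9339 N/mm = 1933.9 N/m
Wire length L = πDN_a = π·55.0·8 = 1382.3 mm
m = ρ·(πd²/4)·L = 8800 × 17.349×10⁻⁶ m² × 1.3823 m = 0.21104 kg
f_n = ½√(k/m) = 0.5·√(1933.9/0.21104) = 0.5·√(9163.6) = 47.863 Hz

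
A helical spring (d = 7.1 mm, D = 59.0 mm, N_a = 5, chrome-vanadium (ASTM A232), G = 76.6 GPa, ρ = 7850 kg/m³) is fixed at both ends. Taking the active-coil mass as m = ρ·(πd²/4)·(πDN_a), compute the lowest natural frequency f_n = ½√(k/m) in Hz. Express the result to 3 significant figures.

143 Hz

k = Gd⁴/(8D³N_a) = (76.6×10³)(7.1⁴)/(8·59.0³·5) = 23.694 N/mm = 23694 N/m
Wire length L = πDN_a = π·59.0·5 = 926.77 mm
m = ρ·(πd²/4)·L = 7850 × 39.592×10⁻⁶ m² × 0.92677 m = 0.28804 kg
f_n = ½√(k/m) = 0.5·√(23694/0.28804) = 0.5·√(82262) = 143.41 Hz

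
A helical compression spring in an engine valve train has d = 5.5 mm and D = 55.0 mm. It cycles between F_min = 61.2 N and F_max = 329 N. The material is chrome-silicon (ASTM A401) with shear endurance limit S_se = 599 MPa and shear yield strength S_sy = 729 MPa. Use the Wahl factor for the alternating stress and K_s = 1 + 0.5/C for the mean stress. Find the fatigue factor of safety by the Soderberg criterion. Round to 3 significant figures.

C = D/d = 55.0/5.5 = 10.0000; K_W = (4C−1)/(4C−4)+0.615/C = 1.1448; K_s = 1+0.5/C = 1.0500
F_a = (F_max−F_min)/2 = 133.9 N; F_m = (F_max+F_min)/2 = 195.1 N
τ_a = K_W·8F_aD/(πd³) = 1.1448 × 112.72 = 129.04 MPa
τ_m = K_s·8F_mD/(πd³) = 1.0500 × 164.24 = 172.45 MPa
Soderberg: 1/n_f = τ_a/S_se + τ_m/S_sy = 129.04/599 + 172.45/729 = 0.21543 + 0.23656 = 0.45199
n_f = 1/0.45199 = 2.212

2.21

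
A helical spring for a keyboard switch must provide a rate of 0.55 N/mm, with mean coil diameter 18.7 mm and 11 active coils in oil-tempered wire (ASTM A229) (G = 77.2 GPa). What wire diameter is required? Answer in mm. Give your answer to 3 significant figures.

1.42 mm

d = (8D³N_a·k / G)^(1/4) = (8·18.7³·11·0.55 / (77.2×10³))^0.25
  = (4.0997)^0.25 = 1.4229 mm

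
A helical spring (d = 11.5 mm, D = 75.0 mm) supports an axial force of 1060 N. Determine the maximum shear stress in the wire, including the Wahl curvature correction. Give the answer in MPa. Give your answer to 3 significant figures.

164 MPa

Spring index C = D/d = 75.0/11.5 = 6.5217
K_W = (4C−1)/(4C−4) + 0.615/C = 25.087/22.087 + 0.0943 = 1.2301
τ₀ = 8FD/(πd³) = 8·1060·75.0/(π·11.5³) = 636000/4778 = 133.11 MPa
τ_max = K·τ₀ = 1.2301 × 133.11 = 163.74 MPa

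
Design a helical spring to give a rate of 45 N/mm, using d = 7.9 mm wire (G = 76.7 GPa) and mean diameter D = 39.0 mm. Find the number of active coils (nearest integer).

N_a = Gd⁴/(8D³k) = (76.7×10³ × 7.9⁴)/(8 × 39.0³ × 45)
    = 2.98747e+08 / 2.13548e+07 = 13.99 → 14 coils

14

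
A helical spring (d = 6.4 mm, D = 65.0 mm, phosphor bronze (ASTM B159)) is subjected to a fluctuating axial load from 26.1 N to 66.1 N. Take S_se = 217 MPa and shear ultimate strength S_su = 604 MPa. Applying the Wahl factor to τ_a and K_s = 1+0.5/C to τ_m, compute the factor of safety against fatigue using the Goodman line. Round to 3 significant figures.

8.54

C = D/d = 65.0/6.4 = 10.1562; K_W = (4C−1)/(4C−4)+0.615/C = 1.1425; K_s = 1+0.5/C = 1.0492
F_a = (F_max−F_min)/2 = 20 N; F_m = (F_max+F_min)/2 = 46.1 N
τ_a = K_W·8F_aD/(πd³) = 1.1425 × 12.628 = 14.427 MPa
τ_m = K_s·8F_mD/(πd³) = 1.0492 × 29.108 = 30.541 MPa
Goodman: 1/n_f = τ_a/S_se + τ_m/S_su = 14.427/217 + 30.541/604 = 0.06649 + 0.05056 = 0.11705
n_f = 1/0.11705 = 8.543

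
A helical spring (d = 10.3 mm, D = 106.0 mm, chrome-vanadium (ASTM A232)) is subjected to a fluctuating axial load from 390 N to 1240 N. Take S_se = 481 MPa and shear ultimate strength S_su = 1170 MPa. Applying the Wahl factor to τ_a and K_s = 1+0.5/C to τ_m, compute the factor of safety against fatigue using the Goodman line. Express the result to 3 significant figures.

C = D/d = 106.0/10.3 = 10.2913; K_W = (4C−1)/(4C−4)+0.615/C = 1.1405; K_s = 1+0.5/C = 1.0486
F_a = (F_max−F_min)/2 = 425 N; F_m = (F_max+F_min)/2 = 815 N
τ_a = K_W·8F_aD/(πd³) = 1.1405 × 104.98 = 119.73 MPa
τ_m = K_s·8F_mD/(πd³) = 1.0486 × 201.32 = 211.1 MPa
Goodman: 1/n_f = τ_a/S_se + τ_m/S_su = 119.73/481 + 211.1/1170 = 0.24892 + 0.18043 = 0.42935
n_f = 1/0.42935 = 2.329

2.33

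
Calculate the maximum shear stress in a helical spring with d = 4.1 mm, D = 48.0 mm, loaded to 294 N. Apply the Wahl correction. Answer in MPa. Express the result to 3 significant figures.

585 MPa

Spring index C = D/d = 48.0/4.1 = 11.7073
K_W = (4C−1)/(4C−4) + 0.615/C = 45.829/42.829 + 0.0525 = 1.1226
τ₀ = 8FD/(πd³) = 8·294·48.0/(π·4.1³) = 112896/216.52 = 521.41 MPa
τ_max = K·τ₀ = 1.1226 × 521.41 = 585.32 MPa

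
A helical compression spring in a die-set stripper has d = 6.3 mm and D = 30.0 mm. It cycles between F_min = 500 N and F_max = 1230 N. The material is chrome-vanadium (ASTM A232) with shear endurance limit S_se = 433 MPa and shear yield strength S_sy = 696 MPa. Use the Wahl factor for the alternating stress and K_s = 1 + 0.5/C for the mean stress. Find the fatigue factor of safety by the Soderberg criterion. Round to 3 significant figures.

1.31

C = D/d = 30.0/6.3 = 4.7619; K_W = (4C−1)/(4C−4)+0.615/C = 1.3285; K_s = 1+0.5/C = 1.1050
F_a = (F_max−F_min)/2 = 365 N; F_m = (F_max+F_min)/2 = 865 N
τ_a = K_W·8F_aD/(πd³) = 1.3285 × 111.51 = 148.15 MPa
τ_m = K_s·8F_mD/(πd³) = 1.1050 × 264.27 = 292.02 MPa
Soderberg: 1/n_f = τ_a/S_se + τ_m/S_sy = 148.15/433 + 292.02/696 = 0.34215 + 0.41957 = 0.76172
n_f = 1/0.76172 = 1.313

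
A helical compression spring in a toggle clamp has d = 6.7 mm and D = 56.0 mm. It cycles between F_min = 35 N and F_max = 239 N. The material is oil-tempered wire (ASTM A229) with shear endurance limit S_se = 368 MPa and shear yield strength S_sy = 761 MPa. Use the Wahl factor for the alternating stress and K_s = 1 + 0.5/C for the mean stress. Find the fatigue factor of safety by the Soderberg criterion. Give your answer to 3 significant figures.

C = D/d = 56.0/6.7 = 8.3582; K_W = (4C−1)/(4C−4)+0.615/C = 1.1755; K_s = 1+0.5/C = 1.0598
F_a = (F_max−F_min)/2 = 102 N; F_m = (F_max+F_min)/2 = 137 N
τ_a = K_W·8F_aD/(πd³) = 1.1755 × 48.362 = 56.85 MPa
τ_m = K_s·8F_mD/(πd³) = 1.0598 × 64.957 = 68.843 MPa
Soderberg: 1/n_f = τ_a/S_se + τ_m/S_sy = 56.85/368 + 68.843/761 = 0.15448 + 0.09046 = 0.24495
n_f = 1/0.24495 = 4.083

4.08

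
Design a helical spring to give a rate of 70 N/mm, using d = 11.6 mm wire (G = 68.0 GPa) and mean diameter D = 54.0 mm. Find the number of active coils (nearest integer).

N_a = Gd⁴/(8D³k) = (68.0×10³ × 11.6⁴)/(8 × 54.0³ × 70)
    = 1.23123e+09 / 8.81798e+07 = 13.96 → 14 coils

14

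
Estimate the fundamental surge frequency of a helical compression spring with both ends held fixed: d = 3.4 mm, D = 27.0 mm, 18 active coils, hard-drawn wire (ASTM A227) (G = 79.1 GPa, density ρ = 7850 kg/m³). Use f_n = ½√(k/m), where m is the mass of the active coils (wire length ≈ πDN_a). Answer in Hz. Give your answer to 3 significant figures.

92.6 Hz

k = Gd⁴/(8D³N_a) = (79.1×10³)(3.4⁴)/(8·27.0³·18) = 3.7294 N/mm = 3729.4 N/m
Wire length L = πDN_a = π·27.0·18 = 1526.8 mm
m = ρ·(πd²/4)·L = 7850 × 9.0792×10⁻⁶ m² × 1.5268 m = 0.10882 kg
f_n = ½√(k/m) = 0.5·√(3729.4/0.10882) = 0.5·√(34272) = 92.563 Hz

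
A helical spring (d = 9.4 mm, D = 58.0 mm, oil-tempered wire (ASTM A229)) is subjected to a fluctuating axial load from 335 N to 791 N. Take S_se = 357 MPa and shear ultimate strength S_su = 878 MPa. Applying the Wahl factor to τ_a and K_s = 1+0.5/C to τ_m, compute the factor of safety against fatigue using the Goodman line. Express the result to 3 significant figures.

C = D/d = 58.0/9.4 = 6.1702; K_W = (4C−1)/(4C−4)+0.615/C = 1.2447; K_s = 1+0.5/C = 1.0810
F_a = (F_max−F_min)/2 = 228 N; F_m = (F_max+F_min)/2 = 563 N
τ_a = K_W·8F_aD/(πd³) = 1.2447 × 40.543 = 50.466 MPa
τ_m = K_s·8F_mD/(πd³) = 1.0810 × 100.11 = 108.23 MPa
Goodman: 1/n_f = τ_a/S_se + τ_m/S_su = 50.466/357 + 108.23/878 = 0.14136 + 0.12326 = 0.26462
n_f = 1/0.26462 = 3.779

3.78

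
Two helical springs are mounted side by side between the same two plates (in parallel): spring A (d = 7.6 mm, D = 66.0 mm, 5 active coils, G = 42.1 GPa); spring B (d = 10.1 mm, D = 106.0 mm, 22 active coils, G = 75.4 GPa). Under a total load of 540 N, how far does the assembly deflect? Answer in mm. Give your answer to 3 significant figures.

k_A = Gd⁴/(8D³N_a) = (42.1×10³)(7.6⁴)/(8·66.0³·5) = 12.214 N/mm
k_B = Gd⁴/(8D³N_a) = (75.4×10³)(10.1⁴)/(8·106.0³·22) = 3.7431 N/mm
Parallel: k_eq = 12.214 + 3.7431 = 15.957 N/mm
δ = F/k_eq = 540/15.957 = 33.842 mm

33.8 mm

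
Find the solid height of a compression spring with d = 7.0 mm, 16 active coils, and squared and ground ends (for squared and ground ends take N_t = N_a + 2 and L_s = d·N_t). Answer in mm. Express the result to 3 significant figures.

squared and ground ends: N_t = N_a + 2 = 16 + 2 = 18
L_s = d·N_t = 7.0 × 18 = 126 mm

126 mm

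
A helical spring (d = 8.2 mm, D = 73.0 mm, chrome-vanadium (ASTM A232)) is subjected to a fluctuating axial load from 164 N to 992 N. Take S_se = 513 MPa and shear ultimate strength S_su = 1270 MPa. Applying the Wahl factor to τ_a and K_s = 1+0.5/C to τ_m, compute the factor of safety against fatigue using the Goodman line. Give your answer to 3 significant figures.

C = D/d = 73.0/8.2 = 8.9024; K_W = (4C−1)/(4C−4)+0.615/C = 1.1640; K_s = 1+0.5/C = 1.0562
F_a = (F_max−F_min)/2 = 414 N; F_m = (F_max+F_min)/2 = 578 N
τ_a = K_W·8F_aD/(πd³) = 1.1640 × 139.58 = 162.47 MPa
τ_m = K_s·8F_mD/(πd³) = 1.0562 × 194.87 = 205.82 MPa
Goodman: 1/n_f = τ_a/S_se + τ_m/S_su = 162.47/513 + 205.82/1270 = 0.31670 + 0.16206 = 0.47876
n_f = 1/0.47876 = 2.089

2.09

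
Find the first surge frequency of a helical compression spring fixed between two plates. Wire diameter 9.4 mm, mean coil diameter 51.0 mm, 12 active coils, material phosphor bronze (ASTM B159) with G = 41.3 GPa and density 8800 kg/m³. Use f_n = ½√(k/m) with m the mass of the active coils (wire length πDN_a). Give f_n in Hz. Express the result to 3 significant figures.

k = Gd⁴/(8D³N_a) = (41.3×10³)(9.4⁴)/(8·51.0³·12) = 25.321 N/mm = 25321 N/m
Wire length L = πDN_a = π·51.0·12 = 1922.7 mm
m = ρ·(πd²/4)·L = 8800 × 69.398×10⁻⁶ m² × 1.9227 m = 1.1742 kg
f_n = ½√(k/m) = 0.5·√(25321/1.1742) = 0.5·√(21565) = 73.425 Hz

73.4 Hz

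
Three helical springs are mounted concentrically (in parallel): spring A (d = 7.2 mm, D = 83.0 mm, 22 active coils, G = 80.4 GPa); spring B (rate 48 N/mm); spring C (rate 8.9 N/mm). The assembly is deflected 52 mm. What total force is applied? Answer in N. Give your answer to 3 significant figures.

k_A = Gd⁴/(8D³N_a) = (80.4×10³)(7.2⁴)/(8·83.0³·22) = 2.147 N/mm
Parallel: k_eq = 2.147 + 48 + 8.9 = 59.047 N/mm
F = k_eq·δ = 59.047·52 = 3070.4 N

3070 N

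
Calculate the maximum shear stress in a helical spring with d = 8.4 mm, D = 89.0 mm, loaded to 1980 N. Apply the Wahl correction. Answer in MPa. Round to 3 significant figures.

Spring index C = D/d = 89.0/8.4 = 10.5952
K_W = (4C−1)/(4C−4) + 0.615/C = 41.381/38.381 + 0.0580 = 1.1362
τ₀ = 8FD/(πd³) = 8·1980·89.0/(π·8.4³) = 1.40976e+06/1862 = 757.11 MPa
τ_max = K·τ₀ = 1.1362 × 757.11 = 860.23 MPa

860 MPa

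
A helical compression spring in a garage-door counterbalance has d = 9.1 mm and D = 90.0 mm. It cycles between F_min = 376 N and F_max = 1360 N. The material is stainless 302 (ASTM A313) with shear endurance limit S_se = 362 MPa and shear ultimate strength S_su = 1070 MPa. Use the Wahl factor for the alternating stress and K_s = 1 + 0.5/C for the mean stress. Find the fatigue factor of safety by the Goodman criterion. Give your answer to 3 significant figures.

1.36

C = D/d = 90.0/9.1 = 9.8901; K_W = (4C−1)/(4C−4)+0.615/C = 1.1465; K_s = 1+0.5/C = 1.0506
F_a = (F_max−F_min)/2 = 492 N; F_m = (F_max+F_min)/2 = 868 N
τ_a = K_W·8F_aD/(πd³) = 1.1465 × 149.63 = 171.56 MPa
τ_m = K_s·8F_mD/(πd³) = 1.0506 × 263.98 = 277.33 MPa
Goodman: 1/n_f = τ_a/S_se + τ_m/S_su = 171.56/362 + 277.33/1070 = 0.47392 + 0.25919 = 0.73311
n_f = 1/0.73311 = 1.364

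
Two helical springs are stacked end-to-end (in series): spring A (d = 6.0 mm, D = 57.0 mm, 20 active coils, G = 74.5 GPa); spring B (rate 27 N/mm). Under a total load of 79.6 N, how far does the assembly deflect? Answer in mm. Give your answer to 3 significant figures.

k_A = Gd⁴/(8D³N_a) = (74.5×10³)(6.0⁴)/(8·57.0³·20) = 3.2585 N/mm
Series: 1/k_eq = 1/3.2585 + 1/27 = 0.34393; k_eq = 2.9076 N/mm
δ = F/k_eq = 79.6/2.9076 = 27.377 mm

27.4 mm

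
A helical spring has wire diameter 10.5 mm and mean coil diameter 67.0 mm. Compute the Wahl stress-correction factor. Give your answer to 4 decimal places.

1.2358

C = D/d = 67.0/10.5 = 6.3810
K_W = (4C−1)/(4C−4) + 0.615/C = 24.524/21.524 + 0.0964 = 1.2358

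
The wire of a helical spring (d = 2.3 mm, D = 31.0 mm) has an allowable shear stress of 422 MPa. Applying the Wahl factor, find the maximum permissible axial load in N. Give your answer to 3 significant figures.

C = D/d = 31.0/2.3 = 13.4783
K_W = (4C−1)/(4C−4) + 0.615/C = 52.913/49.913 + 0.0456 = 1.1057
τ_max = K·8FD/(πd³) → F_max = τ_allow·πd³/(8DK)
F_max = 422·π·2.3³/(8·31.0·1.1057) = 16130/274.22 = 58.823 N

58.8 N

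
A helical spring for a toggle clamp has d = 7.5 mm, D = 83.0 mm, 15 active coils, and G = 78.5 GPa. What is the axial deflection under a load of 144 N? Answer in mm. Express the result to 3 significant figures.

k = Gd⁴/(8D³N_a) = (78.5×10³)(7.5⁴)/(8·83.0³·15) = 3.6199 N/mm
δ = F/k = 144 / 3.6199 = 39.78 mm

39.8 mm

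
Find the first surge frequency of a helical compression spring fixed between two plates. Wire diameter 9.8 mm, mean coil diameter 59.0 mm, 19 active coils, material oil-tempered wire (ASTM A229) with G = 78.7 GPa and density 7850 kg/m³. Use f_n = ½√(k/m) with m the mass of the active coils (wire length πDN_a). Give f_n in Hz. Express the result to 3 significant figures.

52.8 Hz

k = Gd⁴/(8D³N_a) = (78.7×10³)(9.8⁴)/(8·59.0³·19) = 23.253 N/mm = 23253 N/m
Wire length L = πDN_a = π·59.0·19 = 3521.7 mm
m = ρ·(πd²/4)·L = 7850 × 75.43×10⁻⁶ m² × 3.5217 m = 2.0853 kg
f_n = ½√(k/m) = 0.5·√(23253/2.0853) = 0.5·√(11151) = 52.799 Hz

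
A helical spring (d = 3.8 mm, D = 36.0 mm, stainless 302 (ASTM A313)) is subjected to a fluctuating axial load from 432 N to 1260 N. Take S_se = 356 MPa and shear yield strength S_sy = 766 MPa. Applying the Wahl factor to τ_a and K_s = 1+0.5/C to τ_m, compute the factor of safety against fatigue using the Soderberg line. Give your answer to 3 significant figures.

0.239

C = D/d = 36.0/3.8 = 9.4737; K_W = (4C−1)/(4C−4)+0.615/C = 1.1534; K_s = 1+0.5/C = 1.0528
F_a = (F_max−F_min)/2 = 414 N; F_m = (F_max+F_min)/2 = 846 N
τ_a = K_W·8F_aD/(πd³) = 1.1534 × 691.66 = 797.78 MPa
τ_m = K_s·8F_mD/(πd³) = 1.0528 × 1413.4 = 1488 MPa
Soderberg: 1/n_f = τ_a/S_se + τ_m/S_sy = 797.78/356 + 1488/766 = 2.24095 + 1.94254 = 4.1835
n_f = 1/4.1835 = 0.239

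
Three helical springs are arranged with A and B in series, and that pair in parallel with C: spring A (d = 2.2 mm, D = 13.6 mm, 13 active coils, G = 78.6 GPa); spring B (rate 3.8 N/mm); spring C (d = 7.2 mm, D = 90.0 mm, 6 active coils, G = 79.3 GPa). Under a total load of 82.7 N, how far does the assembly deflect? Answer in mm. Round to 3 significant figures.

9.66 mm

k_A = Gd⁴/(8D³N_a) = (78.6×10³)(2.2⁴)/(8·13.6³·13) = 7.0382 N/mm
k_C = Gd⁴/(8D³N_a) = (79.3×10³)(7.2⁴)/(8·90.0³·6) = 6.0902 N/mm
Springs A,B series: k_AB = 1/(1/7.0382+1/3.8) = 2.4677 N/mm; parallel with C: k_eq = 2.4677+6.0902 = 8.5579 N/mm
δ = F/k_eq = 82.7/8.5579 = 9.6636 mm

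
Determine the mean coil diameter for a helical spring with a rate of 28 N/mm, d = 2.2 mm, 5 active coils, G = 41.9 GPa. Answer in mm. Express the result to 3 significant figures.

9.57 mm

D = (Gd⁴/(8N_a·k))^(1/3) = (41.9×10³·2.2⁴/(8·5·28))^(1/3)
  = (876.368)^(1/3) = 9.5696 mm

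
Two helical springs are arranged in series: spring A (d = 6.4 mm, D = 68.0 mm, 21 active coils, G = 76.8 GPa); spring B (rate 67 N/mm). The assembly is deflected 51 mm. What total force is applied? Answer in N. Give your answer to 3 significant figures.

k_A = Gd⁴/(8D³N_a) = (76.8×10³)(6.4⁴)/(8·68.0³·21) = 2.4392 N/mm
Series: 1/k_eq = 1/2.4392 + 1/67 = 0.4249; k_eq = 2.3535 N/mm
F = k_eq·δ = 2.3535·51 = 120.03 N

120 N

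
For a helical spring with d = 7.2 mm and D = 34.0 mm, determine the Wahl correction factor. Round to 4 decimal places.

C = D/d = 34.0/7.2 = 4.7222
K_W = (4C−1)/(4C−4) + 0.615/C = 17.889/14.889 + 0.1302 = 1.3317

1.3317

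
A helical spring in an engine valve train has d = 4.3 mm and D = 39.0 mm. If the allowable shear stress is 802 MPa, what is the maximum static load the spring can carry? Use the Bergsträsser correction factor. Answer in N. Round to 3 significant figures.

C = D/d = 39.0/4.3 = 9.0698
K_B = (4C+2)/(4C−3) = 38.279/33.279 = 1.1502
τ_max = K·8FD/(πd³) → F_max = τ_allow·πd³/(8DK)
F_max = 802·π·4.3³/(8·39.0·1.1502) = 2.0032e+05/358.88 = 558.19 N

558 N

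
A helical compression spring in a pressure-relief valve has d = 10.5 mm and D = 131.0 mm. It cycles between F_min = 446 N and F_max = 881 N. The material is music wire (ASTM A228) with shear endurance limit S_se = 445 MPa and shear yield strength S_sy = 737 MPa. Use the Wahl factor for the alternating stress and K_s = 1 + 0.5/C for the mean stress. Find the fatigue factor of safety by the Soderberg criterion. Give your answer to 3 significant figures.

C = D/d = 131.0/10.5 = 12.4762; K_W = (4C−1)/(4C−4)+0.615/C = 1.1146; K_s = 1+0.5/C = 1.0401
F_a = (F_max−F_min)/2 = 217.5 N; F_m = (F_max+F_min)/2 = 663.5 N
τ_a = K_W·8F_aD/(πd³) = 1.1146 × 62.676 = 69.862 MPa
τ_m = K_s·8F_mD/(πd³) = 1.0401 × 191.2 = 198.86 MPa
Soderberg: 1/n_f = τ_a/S_se + τ_m/S_sy = 69.862/445 + 198.86/737 = 0.15699 + 0.26982 = 0.42682
n_f = 1/0.42682 = 2.343

2.34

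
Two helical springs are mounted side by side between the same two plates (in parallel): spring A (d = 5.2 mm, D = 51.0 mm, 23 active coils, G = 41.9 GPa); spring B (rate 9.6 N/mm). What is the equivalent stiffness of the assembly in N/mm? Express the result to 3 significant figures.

10.9 N/mm

k_A = Gd⁴/(8D³N_a) = (41.9×10³)(5.2⁴)/(8·51.0³·23) = 1.2552 N/mm
Parallel: k_eq = 1.2552 + 9.6 = 10.855 N/mm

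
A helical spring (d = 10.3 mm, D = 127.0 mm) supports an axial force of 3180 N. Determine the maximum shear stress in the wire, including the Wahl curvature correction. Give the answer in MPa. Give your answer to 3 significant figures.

1050 MPa

Spring index C = D/d = 127.0/10.3 = 12.3301
K_W = (4C−1)/(4C−4) + 0.615/C = 48.320/45.320 + 0.0499 = 1.1161
τ₀ = 8FD/(πd³) = 8·3180·127.0/(π·10.3³) = 3.23088e+06/3432.9 = 941.15 MPa
τ_max = K·τ₀ = 1.1161 × 941.15 = 1050.4 MPa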